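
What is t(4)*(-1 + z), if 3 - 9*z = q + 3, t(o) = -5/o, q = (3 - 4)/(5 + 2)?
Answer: 155/126 ≈ 1.2302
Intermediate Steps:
q = -⅐ (q = -1/7 = -1*⅐ = -⅐ ≈ -0.14286)
z = 1/63 (z = ⅓ - (-⅐ + 3)/9 = ⅓ - ⅑*20/7 = ⅓ - 20/63 = 1/63 ≈ 0.015873)
t(4)*(-1 + z) = (-5/4)*(-1 + 1/63) = -5*¼*(-62/63) = -5/4*(-62/63) = 155/126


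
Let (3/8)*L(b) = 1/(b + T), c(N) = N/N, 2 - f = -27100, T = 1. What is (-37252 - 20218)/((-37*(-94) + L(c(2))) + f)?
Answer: -86205/45872 ≈ -1.8793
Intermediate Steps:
f = 27102 (f = 2 - 1*(-27100) = 2 + 27100 = 27102)
c(N) = 1
L(b) = 8/(3*(1 + b)) (L(b) = 8/(3*(b + 1)) = 8/(3*(1 + b)))
(-37252 - 20218)/((-37*(-94) + L(c(2))) + f) = (-37252 - 20218)/((-37*(-94) + 8/(3*(1 + 1))) + 27102) = -57470/((3478 + (8/3)/2) + 27102) = -57470/((3478 + (8/3)*(½)) + 27102) = -57470/((3478 + 4/3) + 27102) = -57470/(10438/3 + 27102) = -57470/91744/3 = -57470*3/91744 = -86205/45872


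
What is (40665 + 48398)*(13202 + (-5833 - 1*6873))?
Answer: 44175248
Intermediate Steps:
(40665 + 48398)*(13202 + (-5833 - 1*6873)) = 89063*(13202 + (-5833 - 6873)) = 89063*(13202 - 12706) = 89063*496 = 44175248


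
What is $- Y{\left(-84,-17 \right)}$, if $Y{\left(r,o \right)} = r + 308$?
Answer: $-224$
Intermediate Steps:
$Y{\left(r,o \right)} = 308 + r$
$- Y{\left(-84,-17 \right)} = - (308 - 84) = \left(-1\right) 224 = -224$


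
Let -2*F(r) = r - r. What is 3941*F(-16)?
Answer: 0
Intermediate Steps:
F(r) = 0 (F(r) = -(r - r)/2 = -½*0 = 0)
3941*F(-16) = 3941*0 = 0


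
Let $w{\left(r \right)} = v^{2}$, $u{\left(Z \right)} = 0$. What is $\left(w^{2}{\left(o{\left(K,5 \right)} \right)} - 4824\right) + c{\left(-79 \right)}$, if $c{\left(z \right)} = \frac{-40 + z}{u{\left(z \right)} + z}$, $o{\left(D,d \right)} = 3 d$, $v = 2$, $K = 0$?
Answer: $- \frac{379713}{79} \approx -4806.5$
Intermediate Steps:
$w{\left(r \right)} = 4$ ($w{\left(r \right)} = 2^{2} = 4$)
$c{\left(z \right)} = \frac{-40 + z}{z}$ ($c{\left(z \right)} = \frac{-40 + z}{0 + z} = \frac{-40 + z}{z}$)
$\left(w^{2}{\left(o{\left(K,5 \right)} \right)} - 4824\right) + c{\left(-79 \right)} = \left(4^{2} - 4824\right) + \frac{-40 - 79}{-79} = \left(16 - 4824\right) - - \frac{119}{79} = -4808 + \frac{119}{79} = - \frac{379713}{79}$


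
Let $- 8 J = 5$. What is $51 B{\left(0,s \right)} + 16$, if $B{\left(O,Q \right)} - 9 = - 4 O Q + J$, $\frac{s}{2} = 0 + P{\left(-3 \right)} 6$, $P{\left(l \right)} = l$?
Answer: $\frac{3545}{8} \approx 443.13$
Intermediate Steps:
$J = - \frac{5}{8}$ ($J = \left(- \frac{1}{8}\right) 5 = - \frac{5}{8} \approx -0.625$)
$s = -36$ ($s = 2 \left(0 - 18\right) = 2 \left(-18\right) = -36$)
$B{\left(O,Q \right)} = \frac{67}{8} - 4 O Q$ ($B{\left(O,Q \right)} = 9 + \left(- 4 O Q - \frac{5}{8}\right) = 9 - \left(\frac{5}{8} + 4 O Q\right) = \frac{67}{8} - 4 O Q$)
$51 B{\left(0,s \right)} + 16 = 51 \left(\frac{67}{8} - 0 \left(-36\right)\right) + 16 = 51 \left(\frac{67}{8} + 0\right) + 16 = 51 \cdot \frac{67}{8} + 16 = \frac{3417}{8} + 16 = \frac{3545}{8}$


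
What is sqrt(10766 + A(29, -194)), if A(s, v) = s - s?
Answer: sqrt(10766) ≈ 103.76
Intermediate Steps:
A(s, v) = 0
sqrt(10766 + A(29, -194)) = sqrt(10766 + 0) = sqrt(10766)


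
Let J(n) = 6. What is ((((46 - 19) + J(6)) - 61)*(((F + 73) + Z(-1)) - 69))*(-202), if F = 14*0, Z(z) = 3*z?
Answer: 5656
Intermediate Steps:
F = 0
((((46 - 19) + J(6)) - 61)*(((F + 73) + Z(-1)) - 69))*(-202) = ((((46 - 19) + 6) - 61)*(((0 + 73) + 3*(-1)) - 69))*(-202) = (((27 + 6) - 61)*((73 - 3) - 69))*(-202) = ((33 - 61)*(70 - 69))*(-202) = -28*1*(-202) = -28*(-202) = 5656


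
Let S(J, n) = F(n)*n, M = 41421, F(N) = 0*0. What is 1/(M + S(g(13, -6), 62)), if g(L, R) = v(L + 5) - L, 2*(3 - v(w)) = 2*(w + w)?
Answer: 1/41421 ≈ 2.4142e-5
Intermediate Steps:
v(w) = 3 - 2*w (v(w) = 3 - (w + w) = 3 - 2*w)
F(N) = 0
g(L, R) = -7 - 3*L (g(L, R) = (3 - 2*(L + 5)) - L = (3 - 2*(5 + L)) - L = (3 + (-10 - 2*L)) - L = (-7 - 2*L) - L = -7 - 3*L)
S(J, n) = 0 (S(J, n) = 0*n = 0)
1/(M + S(g(13, -6), 62)) = 1/(41421 + 0) = 1/41421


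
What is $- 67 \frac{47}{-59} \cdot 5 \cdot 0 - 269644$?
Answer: $-269644$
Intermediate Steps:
$- 67 \frac{47}{-59} \cdot 5 \cdot 0 - 269644 = - 67 \cdot 47 \left(- \frac{1}{59}\right) 0 - 269644 = \left(-67\right) \left(- \frac{47}{59}\right) 0 - 269644 = \frac{3149}{59} \cdot 0 - 269644 = 0 - 269644 = -269644$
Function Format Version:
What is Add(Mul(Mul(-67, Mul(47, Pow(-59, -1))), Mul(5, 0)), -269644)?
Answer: -269644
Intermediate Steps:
Add(Mul(Mul(-67, Mul(47, Pow(-59, -1))), Mul(5, 0)), -269644) = Add(Mul(Mul(-67, Mul(47, Rational(-1, 59))), 0), -269644) = Add(Mul(Mul(-67, Rational(-47, 59)), 0), -269644) = Add(Mul(Rational(3149, 59), 0), -269644) = Add(0, -269644) = -269644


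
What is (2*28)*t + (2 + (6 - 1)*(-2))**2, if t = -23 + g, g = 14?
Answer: -440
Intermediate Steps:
t = -9 (t = -23 + 14 = -9)
(2*28)*t + (2 + (6 - 1)*(-2))**2 = (2*28)*(-9) + (2 + (6 - 1)*(-2))**2 = 56*(-9) + (2 + 5*(-2))**2 = -504 + (2 - 10)**2 = -504 + (-8)**2 = -504 + 64 = -440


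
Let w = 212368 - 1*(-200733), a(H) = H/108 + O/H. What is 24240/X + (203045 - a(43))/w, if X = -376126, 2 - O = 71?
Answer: 154081857785449/360787778057772 ≈ 0.42707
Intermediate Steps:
O = -69 (O = 2 - 1*71 = 2 - 71 = -69)
a(H) = -69/H + H/108 (a(H) = H/108 - 69/H = -69/H + H/108)
w = 413101 (w = 212368 + 200733 = 413101)
24240/X + (203045 - a(43))/w = 24240/(-376126) + (203045 - (-69/43 + (1/108)*43))/413101 = 24240*(-1/376126) + (203045 - (-69*1/43 + 43/108))*(1/413101) = -12120/188063 + (203045 - (-69/43 + 43/108))*(1/413101) = -12120/188063 + (203045 - 1*(-5603/4644))*(1/413101) = -12120/188063 + (203045 + 5603/4644)*(1/413101) = -12120/188063 + (942946583/4644)*(1/413101) = -12120/188063 + 942946583/1918441044 = 154081857785449/360787778057772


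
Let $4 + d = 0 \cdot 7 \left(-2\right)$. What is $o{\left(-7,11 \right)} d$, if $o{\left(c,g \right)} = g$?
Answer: $-44$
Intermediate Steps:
$d = -4$ ($d = -4 + 0 \cdot 7 \left(-2\right) = -4 + 0 \left(-2\right) = -4 + 0 = -4$)
$o{\left(-7,11 \right)} d = 11 \left(-4\right) = -44$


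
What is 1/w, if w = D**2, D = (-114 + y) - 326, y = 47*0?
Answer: 1/193600 ≈ 5.1653e-6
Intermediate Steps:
y = 0
D = -440 (D = (-114 + 0) - 326 = -114 - 326 = -440)
w = 193600 (w = (-440)**2 = 193600)
1/w = 1/193600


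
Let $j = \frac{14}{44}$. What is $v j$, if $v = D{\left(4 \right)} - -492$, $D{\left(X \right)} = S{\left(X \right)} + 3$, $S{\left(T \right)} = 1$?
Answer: $\frac{1736}{11} \approx 157.82$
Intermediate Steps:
$D{\left(X \right)} = 4$ ($D{\left(X \right)} = 1 + 3 = 4$)
$j = \frac{7}{22}$ ($j = 14 \cdot \frac{1}{44} = \frac{7}{22} \approx 0.31818$)
$v = 496$ ($v = 4 - -492 = 4 + 492 = 496$)
$v j = 496 \cdot \frac{7}{22} = \frac{1736}{11}$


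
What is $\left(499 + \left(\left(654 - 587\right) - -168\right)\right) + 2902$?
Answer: $3636$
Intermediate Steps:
$\left(499 + \left(\left(654 - 587\right) - -168\right)\right) + 2902 = \left(499 + \left(67 + \left(-240 + 408\right)\right)\right) + 2902 = \left(499 + \left(67 + 168\right)\right) + 2902 = \left(499 + 235\right) + 2902 = 734 + 2902 = 3636$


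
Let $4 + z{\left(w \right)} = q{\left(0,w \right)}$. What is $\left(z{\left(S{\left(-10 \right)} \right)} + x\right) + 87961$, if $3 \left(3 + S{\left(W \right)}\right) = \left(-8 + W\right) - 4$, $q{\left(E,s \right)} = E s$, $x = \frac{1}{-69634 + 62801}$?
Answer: $\frac{601010180}{6833} \approx 87957.0$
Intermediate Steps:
$x = - \frac{1}{6833}$ ($x = \frac{1}{-6833} = - \frac{1}{6833} \approx -0.00014635$)
$S{\left(W \right)} = -7 + \frac{W}{3}$ ($S{\left(W \right)} = -3 + \frac{\left(-8 + W\right) - 4}{3} = -3 + \frac{-12 + W}{3} = -3 + \left(-4 + \frac{W}{3}\right) = -7 + \frac{W}{3}$)
$z{\left(w \right)} = -4$ ($z{\left(w \right)} = -4 + 0 w = -4 + 0 = -4$)
$\left(z{\left(S{\left(-10 \right)} \right)} + x\right) + 87961 = \left(-4 - \frac{1}{6833}\right) + 87961 = - \frac{27333}{6833} + 87961 = \frac{601010180}{6833}$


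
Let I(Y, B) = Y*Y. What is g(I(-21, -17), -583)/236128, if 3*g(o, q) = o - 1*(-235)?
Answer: 169/177096 ≈ 0.00095428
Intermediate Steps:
I(Y, B) = Y**2
g(o, q) = 235/3 + o/3 (g(o, q) = (o - 1*(-235))/3 = (o + 235)/3 = (235 + o)/3 = 235/3 + o/3)
g(I(-21, -17), -583)/236128 = (235/3 + (1/3)*(-21)**2)/236128 = (235/3 + (1/3)*441)*(1/236128) = (235/3 + 147)*(1/236128) = (676/3)*(1/236128) = 169/177096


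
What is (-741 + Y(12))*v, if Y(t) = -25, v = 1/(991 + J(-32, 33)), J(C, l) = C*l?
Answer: 766/65 ≈ 11.785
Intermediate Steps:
v = -1/65 (v = 1/(991 - 32*33) = 1/(991 - 1056) = 1/(-65) = -1/65 ≈ -0.015385)
(-741 + Y(12))*v = (-741 - 25)*(-1/65) = -766*(-1/65) = 766/65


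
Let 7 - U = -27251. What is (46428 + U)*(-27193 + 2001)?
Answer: -1856297712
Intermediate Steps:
U = 27258 (U = 7 - 1*(-27251) = 7 + 27251 = 27258)
(46428 + U)*(-27193 + 2001) = (46428 + 27258)*(-27193 + 2001) = 73686*(-25192) = -1856297712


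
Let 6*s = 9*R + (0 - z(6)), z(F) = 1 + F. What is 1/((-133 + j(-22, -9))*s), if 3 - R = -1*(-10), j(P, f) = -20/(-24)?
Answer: 18/27755 ≈ 0.00064853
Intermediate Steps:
j(P, f) = ⅚ (j(P, f) = -20*(-1/24) = ⅚)
R = -7 (R = 3 - (-1)*(-10) = 3 - 1*10 = 3 - 10 = -7)
s = -35/3 (s = (9*(-7) + (0 - (1 + 6)))/6 = (-63 + (0 - 1*7))/6 = (-63 + (0 - 7))/6 = (-63 - 7)/6 = (⅙)*(-70) = -35/3 ≈ -11.667)
1/((-133 + j(-22, -9))*s) = 1/((-133 + ⅚)*(-35/3)) = -3/35/(-793/6) = -6/793*(-3/35) = 18/27755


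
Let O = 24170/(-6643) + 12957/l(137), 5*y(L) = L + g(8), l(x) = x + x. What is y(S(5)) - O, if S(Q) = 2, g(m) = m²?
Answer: -277121843/9100910 ≈ -30.450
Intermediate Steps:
l(x) = 2*x
y(L) = 64/5 + L/5 (y(L) = (L + 8²)/5 = (L + 64)/5 = (64 + L)/5 = 64/5 + L/5)
O = 79450771/1820182 (O = 24170/(-6643) + 12957/((2*137)) = 24170*(-1/6643) + 12957/274 = -24170/6643 + 12957*(1/274) = -24170/6643 + 12957/274 = 79450771/1820182 ≈ 43.650)
y(S(5)) - O = (64/5 + (⅕)*2) - 1*79450771/1820182 = (64/5 + ⅖) - 79450771/1820182 = 66/5 - 79450771/1820182 = -277121843/9100910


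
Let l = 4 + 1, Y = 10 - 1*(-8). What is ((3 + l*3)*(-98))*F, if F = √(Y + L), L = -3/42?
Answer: -126*√3514 ≈ -7469.2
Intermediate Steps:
L = -1/14 (L = -3*1/42 = -1/14 ≈ -0.071429)
Y = 18 (Y = 10 + 8 = 18)
l = 5
F = √3514/14 (F = √(18 - 1/14) = √(251/14) = √3514/14 ≈ 4.2342)
((3 + l*3)*(-98))*F = ((3 + 5*3)*(-98))*(√3514/14) = ((3 + 15)*(-98))*(√3514/14) = (18*(-98))*(√3514/14) = -126*√3514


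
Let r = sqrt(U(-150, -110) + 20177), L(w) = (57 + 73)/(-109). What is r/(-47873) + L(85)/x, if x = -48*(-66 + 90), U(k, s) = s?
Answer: 65/62784 - sqrt(20067)/47873 ≈ -0.0019237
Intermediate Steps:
L(w) = -130/109 (L(w) = 130*(-1/109) = -130/109)
r = sqrt(20067) (r = sqrt(-110 + 20177) = sqrt(20067) ≈ 141.66)
x = -1152 (x = -48*24 = -1152)
r/(-47873) + L(85)/x = sqrt(20067)/(-47873) - 130/109/(-1152) = sqrt(20067)*(-1/47873) - 130/109*(-1/1152) = -sqrt(20067)/47873 + 65/62784 = 65/62784 - sqrt(20067)/47873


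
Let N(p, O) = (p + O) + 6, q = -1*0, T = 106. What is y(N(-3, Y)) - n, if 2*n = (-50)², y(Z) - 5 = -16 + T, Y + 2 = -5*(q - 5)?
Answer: -1155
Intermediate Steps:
q = 0
Y = 23 (Y = -2 - 5*(0 - 5) = -2 - 5*(-5) = -2 + 25 = 23)
N(p, O) = 6 + O + p (N(p, O) = (O + p) + 6 = 6 + O + p)
y(Z) = 95 (y(Z) = 5 + (-16 + 106) = 5 + 90 = 95)
n = 1250 (n = (½)*(-50)² = (½)*2500 = 1250)
y(N(-3, Y)) - n = 95 - 1*1250 = 95 - 1250 = -1155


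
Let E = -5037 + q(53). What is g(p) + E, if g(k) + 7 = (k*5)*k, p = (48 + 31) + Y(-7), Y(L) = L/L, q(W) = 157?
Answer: 27113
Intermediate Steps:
Y(L) = 1
E = -4880 (E = -5037 + 157 = -4880)
p = 80 (p = (48 + 31) + 1 = 79 + 1 = 80)
g(k) = -7 + 5*k² (g(k) = -7 + (k*5)*k = -7 + (5*k)*k = -7 + 5*k²)
g(p) + E = (-7 + 5*80²) - 4880 = (-7 + 5*6400) - 4880 = (-7 + 32000) - 4880 = 31993 - 4880 = 27113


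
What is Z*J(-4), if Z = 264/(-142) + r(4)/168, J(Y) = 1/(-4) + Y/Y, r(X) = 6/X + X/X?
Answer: -43997/31808 ≈ -1.3832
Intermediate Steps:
r(X) = 1 + 6/X (r(X) = 6/X + 1 = 1 + 6/X)
J(Y) = ¾ (J(Y) = 1*(-¼) + 1 = -¼ + 1 = ¾)
Z = -43997/23856 (Z = 264/(-142) + ((6 + 4)/4)/168 = 264*(-1/142) + ((¼)*10)*(1/168) = -132/71 + (5/2)*(1/168) = -132/71 + 5/336 = -43997/23856 ≈ -1.8443)
Z*J(-4) = -43997/23856*¾ = -43997/31808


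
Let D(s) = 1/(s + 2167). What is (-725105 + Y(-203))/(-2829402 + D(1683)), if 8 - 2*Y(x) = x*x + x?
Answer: 2870575400/10893197699 ≈ 0.26352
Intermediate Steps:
D(s) = 1/(2167 + s)
Y(x) = 4 - x/2 - x²/2 (Y(x) = 4 - (x*x + x)/2 = 4 - (x² + x)/2 = 4 - (x + x²)/2 = 4 + (-x/2 - x²/2) = 4 - x/2 - x²/2)
(-725105 + Y(-203))/(-2829402 + D(1683)) = (-725105 + (4 - ½*(-203) - ½*(-203)²))/(-2829402 + 1/(2167 + 1683)) = (-725105 + (4 + 203/2 - ½*41209))/(-2829402 + 1/3850) = (-725105 + (4 + 203/2 - 41209/2))/(-2829402 + 1/3850) = (-725105 - 20499)/(-10893197699/3850) = -745604*(-3850/10893197699) = 2870575400/10893197699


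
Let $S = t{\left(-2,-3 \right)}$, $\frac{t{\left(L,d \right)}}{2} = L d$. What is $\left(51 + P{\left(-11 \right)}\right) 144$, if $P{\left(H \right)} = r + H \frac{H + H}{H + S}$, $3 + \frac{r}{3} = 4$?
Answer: $42624$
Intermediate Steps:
$t{\left(L,d \right)} = 2 L d$
$r = 3$ ($r = -9 + 3 \cdot 4 = -9 + 12 = 3$)
$S = 12$ ($S = 2 \left(-2\right) \left(-3\right) = 12$)
$P{\left(H \right)} = 3 + \frac{2 H^{2}}{12 + H}$ ($P{\left(H \right)} = 3 + H \frac{H + H}{H + 12} = 3 + H \frac{2 H}{12 + H} = 3 + \frac{2 H^{2}}{12 + H}$)
$\left(51 + P{\left(-11 \right)}\right) 144 = \left(51 + \frac{36 + 2 \left(-11\right)^{2} + 3 \left(-11\right)}{12 - 11}\right) 144 = \left(51 + \frac{36 + 2 \cdot 121 - 33}{1}\right) 144 = \left(51 + 1 \left(36 + 242 - 33\right)\right) 144 = \left(51 + 1 \cdot 245\right) 144 = \left(51 + 245\right) 144 = 296 \cdot 144 = 42624$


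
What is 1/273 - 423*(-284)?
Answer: 32796037/273 ≈ 1.2013e+5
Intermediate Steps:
1/273 - 423*(-284) = 1/273 + 120132 = 32796037/273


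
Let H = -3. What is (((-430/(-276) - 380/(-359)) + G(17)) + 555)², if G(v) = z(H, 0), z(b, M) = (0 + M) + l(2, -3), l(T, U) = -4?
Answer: 752254975089289/2454409764 ≈ 3.0649e+5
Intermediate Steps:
z(b, M) = -4 + M (z(b, M) = (0 + M) - 4 = M - 4 = -4 + M)
G(v) = -4 (G(v) = -4 + 0 = -4)
(((-430/(-276) - 380/(-359)) + G(17)) + 555)² = (((-430/(-276) - 380/(-359)) - 4) + 555)² = (((-430*(-1/276) - 380*(-1/359)) - 4) + 555)² = (((215/138 + 380/359) - 4) + 555)² = ((129625/49542 - 4) + 555)² = (-68543/49542 + 555)² = (27427267/49542)² = 752254975089289/2454409764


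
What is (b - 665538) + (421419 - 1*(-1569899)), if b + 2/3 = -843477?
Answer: 1446907/3 ≈ 4.8230e+5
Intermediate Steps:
b = -2530433/3 (b = -⅔ - 843477 = -2530433/3 ≈ -8.4348e+5)
(b - 665538) + (421419 - 1*(-1569899)) = (-2530433/3 - 665538) + (421419 - 1*(-1569899)) = -4527047/3 + (421419 + 1569899) = -4527047/3 + 1991318 = 1446907/3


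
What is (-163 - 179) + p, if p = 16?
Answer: -326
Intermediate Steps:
(-163 - 179) + p = (-163 - 179) + 16 = -342 + 16 = -326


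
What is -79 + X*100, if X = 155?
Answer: 15421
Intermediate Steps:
-79 + X*100 = -79 + 155*100 = -79 + 15500 = 15421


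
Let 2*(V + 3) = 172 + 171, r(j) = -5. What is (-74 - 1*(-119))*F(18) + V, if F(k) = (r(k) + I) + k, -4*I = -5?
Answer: 3239/4 ≈ 809.75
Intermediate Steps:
I = 5/4 (I = -1/4*(-5) = 5/4 ≈ 1.2500)
V = 337/2 (V = -3 + (172 + 171)/2 = -3 + (1/2)*343 = -3 + 343/2 = 337/2 ≈ 168.50)
F(k) = -15/4 + k (F(k) = (-5 + 5/4) + k = -15/4 + k)
(-74 - 1*(-119))*F(18) + V = (-74 - 1*(-119))*(-15/4 + 18) + 337/2 = (-74 + 119)*(57/4) + 337/2 = 45*(57/4) + 337/2 = 2565/4 + 337/2 = 3239/4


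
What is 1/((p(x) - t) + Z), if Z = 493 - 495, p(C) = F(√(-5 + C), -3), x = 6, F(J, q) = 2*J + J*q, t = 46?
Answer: -1/49 ≈ -0.020408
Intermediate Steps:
p(C) = -√(-5 + C) (p(C) = √(-5 + C)*(2 - 3) = √(-5 + C)*(-1) = -√(-5 + C))
Z = -2
1/((p(x) - t) + Z) = 1/((-√(-5 + 6) - 1*46) - 2) = 1/((-√1 - 46) - 2) = 1/((-1*1 - 46) - 2) = 1/((-1 - 46) - 2) = 1/(-47 - 2) = 1/(-49) = -1/49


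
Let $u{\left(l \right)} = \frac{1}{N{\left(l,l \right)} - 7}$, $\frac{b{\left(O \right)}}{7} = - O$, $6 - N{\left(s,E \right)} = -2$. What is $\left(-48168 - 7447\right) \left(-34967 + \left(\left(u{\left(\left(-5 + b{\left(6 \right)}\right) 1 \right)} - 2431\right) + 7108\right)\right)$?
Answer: $1684522735$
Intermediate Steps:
$N{\left(s,E \right)} = 8$ ($N{\left(s,E \right)} = 6 - -2 = 6 + 2 = 8$)
$b{\left(O \right)} = - 7 O$ ($b{\left(O \right)} = 7 \left(- O\right) = - 7 O$)
$u{\left(l \right)} = 1$ ($u{\left(l \right)} = \frac{1}{8 - 7} = 1^{-1} = 1$)
$\left(-48168 - 7447\right) \left(-34967 + \left(\left(u{\left(\left(-5 + b{\left(6 \right)}\right) 1 \right)} - 2431\right) + 7108\right)\right) = \left(-48168 - 7447\right) \left(-34967 + \left(\left(1 - 2431\right) + 7108\right)\right) = - 55615 \left(-34967 + \left(-2430 + 7108\right)\right) = - 55615 \left(-34967 + 4678\right) = \left(-55615\right) \left(-30289\right) = 1684522735$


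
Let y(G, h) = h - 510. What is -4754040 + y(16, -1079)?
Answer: -4755629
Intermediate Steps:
y(G, h) = -510 + h
-4754040 + y(16, -1079) = -4754040 + (-510 - 1079) = -4754040 - 1589 = -4755629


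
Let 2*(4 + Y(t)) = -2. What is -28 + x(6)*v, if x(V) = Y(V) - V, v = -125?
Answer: 1347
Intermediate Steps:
Y(t) = -5 (Y(t) = -4 + (½)*(-2) = -4 - 1 = -5)
x(V) = -5 - V
-28 + x(6)*v = -28 + (-5 - 1*6)*(-125) = -28 + (-5 - 6)*(-125) = -28 - 11*(-125) = -28 + 1375 = 1347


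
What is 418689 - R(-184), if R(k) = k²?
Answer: 384833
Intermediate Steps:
418689 - R(-184) = 418689 - 1*(-184)² = 418689 - 1*33856 = 418689 - 33856 = 384833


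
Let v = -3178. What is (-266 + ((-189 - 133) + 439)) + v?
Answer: -3327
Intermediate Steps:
(-266 + ((-189 - 133) + 439)) + v = (-266 + ((-189 - 133) + 439)) - 3178 = (-266 + (-322 + 439)) - 3178 = (-266 + 117) - 3178 = -149 - 3178 = -3327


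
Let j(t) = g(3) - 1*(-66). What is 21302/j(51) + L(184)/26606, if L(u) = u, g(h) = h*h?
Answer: 283387406/997725 ≈ 284.03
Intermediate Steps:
g(h) = h²
j(t) = 75 (j(t) = 3² - 1*(-66) = 9 + 66 = 75)
21302/j(51) + L(184)/26606 = 21302/75 + 184/26606 = 21302*(1/75) + 184*(1/26606) = 21302/75 + 92/13303 = 283387406/997725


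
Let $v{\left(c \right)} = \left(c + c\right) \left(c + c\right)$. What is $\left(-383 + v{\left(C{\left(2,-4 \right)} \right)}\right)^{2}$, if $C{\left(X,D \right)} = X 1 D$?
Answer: $16129$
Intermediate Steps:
$C{\left(X,D \right)} = D X$ ($C{\left(X,D \right)} = X D = D X$)
$v{\left(c \right)} = 4 c^{2}$ ($v{\left(c \right)} = 2 c 2 c = 4 c^{2}$)
$\left(-383 + v{\left(C{\left(2,-4 \right)} \right)}\right)^{2} = \left(-383 + 4 \left(\left(-4\right) 2\right)^{2}\right)^{2} = \left(-383 + 4 \left(-8\right)^{2}\right)^{2} = \left(-383 + 4 \cdot 64\right)^{2} = \left(-383 + 256\right)^{2} = \left(-127\right)^{2} = 16129$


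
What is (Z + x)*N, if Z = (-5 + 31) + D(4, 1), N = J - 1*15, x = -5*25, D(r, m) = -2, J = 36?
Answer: -2121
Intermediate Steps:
x = -125
N = 21 (N = 36 - 1*15 = 36 - 15 = 21)
Z = 24 (Z = (-5 + 31) - 2 = 26 - 2 = 24)
(Z + x)*N = (24 - 125)*21 = -101*21 = -2121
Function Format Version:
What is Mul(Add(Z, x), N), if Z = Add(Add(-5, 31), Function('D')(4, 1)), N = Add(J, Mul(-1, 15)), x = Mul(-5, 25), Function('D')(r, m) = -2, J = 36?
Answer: -2121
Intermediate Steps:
x = -125
N = 21 (N = Add(36, Mul(-1, 15)) = Add(36, -15) = 21)
Z = 24 (Z = Add(Add(-5, 31), -2) = Add(26, -2) = 24)
Mul(Add(Z, x), N) = Mul(Add(24, -125), 21) = Mul(-101, 21) = -2121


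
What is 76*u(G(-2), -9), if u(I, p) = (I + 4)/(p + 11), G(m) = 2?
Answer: 228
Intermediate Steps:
u(I, p) = (4 + I)/(11 + p)
76*u(G(-2), -9) = 76*((4 + 2)/(11 - 9)) = 76*(6/2) = 76*((1/2)*6) = 76*3 = 228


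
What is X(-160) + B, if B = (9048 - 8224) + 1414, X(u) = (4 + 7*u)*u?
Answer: 180798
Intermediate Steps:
X(u) = u*(4 + 7*u)
B = 2238 (B = 824 + 1414 = 2238)
X(-160) + B = -160*(4 + 7*(-160)) + 2238 = -160*(4 - 1120) + 2238 = -160*(-1116) + 2238 = 178560 + 2238 = 180798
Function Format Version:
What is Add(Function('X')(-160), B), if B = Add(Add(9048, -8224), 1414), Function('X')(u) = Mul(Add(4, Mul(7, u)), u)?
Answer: 180798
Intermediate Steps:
Function('X')(u) = Mul(u, Add(4, Mul(7, u)))
B = 2238 (B = Add(824, 1414) = 2238)
Add(Function('X')(-160), B) = Add(Mul(-160, Add(4, Mul(7, -160))), 2238) = Add(Mul(-160, Add(4, -1120)), 2238) = Add(Mul(-160, -1116), 2238) = Add(178560, 2238) = 180798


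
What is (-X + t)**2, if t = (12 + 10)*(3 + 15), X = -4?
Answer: 160000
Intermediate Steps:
t = 396 (t = 22*18 = 396)
(-X + t)**2 = (-1*(-4) + 396)**2 = (4 + 396)**2 = 400**2 = 160000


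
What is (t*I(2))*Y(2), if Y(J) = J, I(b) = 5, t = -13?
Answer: -130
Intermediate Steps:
(t*I(2))*Y(2) = -13*5*2 = -65*2 = -130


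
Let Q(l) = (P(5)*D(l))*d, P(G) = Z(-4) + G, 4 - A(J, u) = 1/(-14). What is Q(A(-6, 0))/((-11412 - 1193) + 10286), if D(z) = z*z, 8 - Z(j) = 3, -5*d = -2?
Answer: -1083/37877 ≈ -0.028593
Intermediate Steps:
d = 2/5 (d = -1/5*(-2) = 2/5 ≈ 0.40000)
Z(j) = 5 (Z(j) = 8 - 1*3 = 8 - 3 = 5)
A(J, u) = 57/14 (A(J, u) = 4 - 1/(-14) = 4 - 1*(-1/14) = 4 + 1/14 = 57/14)
D(z) = z**2
P(G) = 5 + G
Q(l) = 4*l**2 (Q(l) = ((5 + 5)*l**2)*(2/5) = (10*l**2)*(2/5) = 4*l**2)
Q(A(-6, 0))/((-11412 - 1193) + 10286) = (4*(57/14)**2)/((-11412 - 1193) + 10286) = (4*(3249/196))/(-12605 + 10286) = (3249/49)/(-2319) = (3249/49)*(-1/2319) = -1083/37877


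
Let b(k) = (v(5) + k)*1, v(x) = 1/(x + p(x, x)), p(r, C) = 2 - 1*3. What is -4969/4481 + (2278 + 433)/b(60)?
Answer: 47394435/1079921 ≈ 43.887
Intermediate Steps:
p(r, C) = -1 (p(r, C) = 2 - 3 = -1)
v(x) = 1/(-1 + x) (v(x) = 1/(x - 1) = 1/(-1 + x))
b(k) = ¼ + k (b(k) = (1/(-1 + 5) + k)*1 = (1/4 + k)*1 = (¼ + k)*1 = ¼ + k)
-4969/4481 + (2278 + 433)/b(60) = -4969/4481 + (2278 + 433)/(¼ + 60) = -4969*1/4481 + 2711/(241/4) = -4969/4481 + 2711*(4/241) = -4969/4481 + 10844/241 = 47394435/1079921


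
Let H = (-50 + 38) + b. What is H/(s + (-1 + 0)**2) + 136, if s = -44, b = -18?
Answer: 5878/43 ≈ 136.70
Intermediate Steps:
H = -30 (H = (-50 + 38) - 18 = -12 - 18 = -30)
H/(s + (-1 + 0)**2) + 136 = -30/(-44 + (-1 + 0)**2) + 136 = -30/(-44 + (-1)**2) + 136 = -30/(-44 + 1) + 136 = -30/(-43) + 136 = -1/43*(-30) + 136 = 30/43 + 136 = 5878/43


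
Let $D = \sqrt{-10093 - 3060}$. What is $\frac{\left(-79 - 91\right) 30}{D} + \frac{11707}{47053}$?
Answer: $\frac{11707}{47053} + \frac{5100 i \sqrt{13153}}{13153} \approx 0.2488 + 44.469 i$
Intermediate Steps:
$D = i \sqrt{13153}$ ($D = \sqrt{-13153} = i \sqrt{13153} \approx 114.69 i$)
$\frac{\left(-79 - 91\right) 30}{D} + \frac{11707}{47053} = \frac{\left(-79 - 91\right) 30}{i \sqrt{13153}} + \frac{11707}{47053} = \left(-170\right) 30 \left(- \frac{i \sqrt{13153}}{13153}\right) + 11707 \cdot \frac{1}{47053} = - 5100 \left(- \frac{i \sqrt{13153}}{13153}\right) + \frac{11707}{47053} = \frac{5100 i \sqrt{13153}}{13153} + \frac{11707}{47053} = \frac{11707}{47053} + \frac{5100 i \sqrt{13153}}{13153}$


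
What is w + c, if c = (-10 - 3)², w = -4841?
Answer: -4672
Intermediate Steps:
c = 169 (c = (-13)² = 169)
w + c = -4841 + 169 = -4672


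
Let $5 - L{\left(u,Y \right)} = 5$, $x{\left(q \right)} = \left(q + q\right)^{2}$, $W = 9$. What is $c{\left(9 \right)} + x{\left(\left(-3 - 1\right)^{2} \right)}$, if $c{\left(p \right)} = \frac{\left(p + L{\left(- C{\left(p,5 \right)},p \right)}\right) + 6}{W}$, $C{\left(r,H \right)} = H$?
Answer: $\frac{3077}{3} \approx 1025.7$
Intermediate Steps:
$x{\left(q \right)} = 4 q^{2}$ ($x{\left(q \right)} = \left(2 q\right)^{2} = 4 q^{2}$)
$L{\left(u,Y \right)} = 0$ ($L{\left(u,Y \right)} = 5 - 5 = 0$)
$c{\left(p \right)} = \frac{2}{3} + \frac{p}{9}$ ($c{\left(p \right)} = \frac{\left(p + 0\right) + 6}{9} = \left(p + 6\right) \frac{1}{9} = \left(6 + p\right) \frac{1}{9} = \frac{2}{3} + \frac{p}{9}$)
$c{\left(9 \right)} + x{\left(\left(-3 - 1\right)^{2} \right)} = \left(\frac{2}{3} + \frac{1}{9} \cdot 9\right) + 4 \left(\left(-3 - 1\right)^{2}\right)^{2} = \left(\frac{2}{3} + 1\right) + 4 \left(\left(-4\right)^{2}\right)^{2} = \frac{5}{3} + 4 \cdot 16^{2} = \frac{5}{3} + 4 \cdot 256 = \frac{5}{3} + 1024 = \frac{3077}{3}$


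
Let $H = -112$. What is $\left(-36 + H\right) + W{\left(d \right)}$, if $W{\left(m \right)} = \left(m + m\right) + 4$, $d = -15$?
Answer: $-174$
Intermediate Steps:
$W{\left(m \right)} = 4 + 2 m$ ($W{\left(m \right)} = 2 m + 4 = 4 + 2 m$)
$\left(-36 + H\right) + W{\left(d \right)} = \left(-36 - 112\right) + \left(4 + 2 \left(-15\right)\right) = -148 + \left(4 - 30\right) = -148 - 26 = -174$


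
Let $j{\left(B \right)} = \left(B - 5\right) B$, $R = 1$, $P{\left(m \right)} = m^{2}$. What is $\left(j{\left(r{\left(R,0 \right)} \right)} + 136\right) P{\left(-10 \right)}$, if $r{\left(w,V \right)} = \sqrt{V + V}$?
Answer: $13600$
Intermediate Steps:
$r{\left(w,V \right)} = \sqrt{2} \sqrt{V}$ ($r{\left(w,V \right)} = \sqrt{2 V} = \sqrt{2} \sqrt{V}$)
$j{\left(B \right)} = B \left(-5 + B\right)$ ($j{\left(B \right)} = \left(-5 + B\right) B = B \left(-5 + B\right)$)
$\left(j{\left(r{\left(R,0 \right)} \right)} + 136\right) P{\left(-10 \right)} = \left(\sqrt{2} \sqrt{0} \left(-5 + \sqrt{2} \sqrt{0}\right) + 136\right) \left(-10\right)^{2} = \left(\sqrt{2} \cdot 0 \left(-5 + \sqrt{2} \cdot 0\right) + 136\right) 100 = \left(0 \left(-5 + 0\right) + 136\right) 100 = \left(0 \left(-5\right) + 136\right) 100 = \left(0 + 136\right) 100 = 136 \cdot 100 = 13600$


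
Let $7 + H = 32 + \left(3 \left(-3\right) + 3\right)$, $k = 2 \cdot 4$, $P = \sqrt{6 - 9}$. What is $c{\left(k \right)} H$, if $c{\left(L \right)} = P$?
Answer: $19 i \sqrt{3} \approx 32.909 i$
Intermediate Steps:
$P = i \sqrt{3}$ ($P = \sqrt{-3} = i \sqrt{3} \approx 1.732 i$)
$k = 8$
$c{\left(L \right)} = i \sqrt{3}$
$H = 19$ ($H = -7 + \left(32 + \left(3 \left(-3\right) + 3\right)\right) = -7 + \left(32 + \left(-9 + 3\right)\right) = -7 + \left(32 - 6\right) = -7 + 26 = 19$)
$c{\left(k \right)} H = i \sqrt{3} \cdot 19 = 19 i \sqrt{3}$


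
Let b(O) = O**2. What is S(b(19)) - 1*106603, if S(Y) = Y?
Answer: -106242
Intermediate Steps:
S(b(19)) - 1*106603 = 19**2 - 1*106603 = 361 - 106603 = -106242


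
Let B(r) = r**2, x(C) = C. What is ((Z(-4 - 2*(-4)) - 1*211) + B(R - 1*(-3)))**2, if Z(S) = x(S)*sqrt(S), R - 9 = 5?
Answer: 7396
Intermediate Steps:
R = 14 (R = 9 + 5 = 14)
Z(S) = S**(3/2) (Z(S) = S*sqrt(S) = S**(3/2))
((Z(-4 - 2*(-4)) - 1*211) + B(R - 1*(-3)))**2 = (((-4 - 2*(-4))**(3/2) - 1*211) + (14 - 1*(-3))**2)**2 = (((-4 + 8)**(3/2) - 211) + (14 + 3)**2)**2 = ((4**(3/2) - 211) + 17**2)**2 = ((8 - 211) + 289)**2 = (-203 + 289)**2 = 86**2 = 7396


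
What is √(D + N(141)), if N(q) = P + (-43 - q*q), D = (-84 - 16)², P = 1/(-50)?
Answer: I*√992402/10 ≈ 99.619*I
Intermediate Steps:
P = -1/50 ≈ -0.020000
D = 10000 (D = (-100)² = 10000)
N(q) = -2151/50 - q² (N(q) = -1/50 + (-43 - q*q) = -1/50 + (-43 - q²) = -2151/50 - q²)
√(D + N(141)) = √(10000 + (-2151/50 - 1*141²)) = √(10000 + (-2151/50 - 1*19881)) = √(10000 + (-2151/50 - 19881)) = √(10000 - 996201/50) = √(-496201/50) = I*√992402/10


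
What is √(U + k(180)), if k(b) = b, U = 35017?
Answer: √35197 ≈ 187.61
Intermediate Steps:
√(U + k(180)) = √(35017 + 180) = √35197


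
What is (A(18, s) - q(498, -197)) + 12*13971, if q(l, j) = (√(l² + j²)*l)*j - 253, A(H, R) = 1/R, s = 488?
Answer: 81937641/488 + 98106*√286813 ≈ 5.2708e+7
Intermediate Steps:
q(l, j) = -253 + j*l*√(j² + l²) (q(l, j) = (√(j² + l²)*l)*j - 253 = (l*√(j² + l²))*j - 253 = j*l*√(j² + l²) - 253 = -253 + j*l*√(j² + l²))
(A(18, s) - q(498, -197)) + 12*13971 = (1/488 - (-253 - 197*498*√((-197)² + 498²))) + 12*13971 = (1/488 - (-253 - 197*498*√(38809 + 248004))) + 167652 = (1/488 - (-253 - 197*498*√286813)) + 167652 = (1/488 - (-253 - 98106*√286813)) + 167652 = (1/488 + (253 + 98106*√286813)) + 167652 = (123465/488 + 98106*√286813) + 167652 = 81937641/488 + 98106*√286813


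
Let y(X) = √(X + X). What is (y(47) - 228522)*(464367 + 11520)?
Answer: -108750649014 + 475887*√94 ≈ -1.0875e+11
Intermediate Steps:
y(X) = √2*√X (y(X) = √(2*X) = √2*√X)
(y(47) - 228522)*(464367 + 11520) = (√2*√47 - 228522)*(464367 + 11520) = (√94 - 228522)*475887 = (-228522 + √94)*475887 = -108750649014 + 475887*√94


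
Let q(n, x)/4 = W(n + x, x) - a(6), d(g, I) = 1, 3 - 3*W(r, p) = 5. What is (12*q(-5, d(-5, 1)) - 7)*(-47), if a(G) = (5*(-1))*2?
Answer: -20727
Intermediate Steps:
W(r, p) = -⅔ (W(r, p) = 1 - ⅓*5 = 1 - 5/3 = -⅔)
a(G) = -10 (a(G) = -5*2 = -10)
q(n, x) = 112/3 (q(n, x) = 4*(-⅔ - 1*(-10)) = 4*(-⅔ + 10) = 4*(28/3) = 112/3)
(12*q(-5, d(-5, 1)) - 7)*(-47) = (12*(112/3) - 7)*(-47) = (448 - 7)*(-47) = 441*(-47) = -20727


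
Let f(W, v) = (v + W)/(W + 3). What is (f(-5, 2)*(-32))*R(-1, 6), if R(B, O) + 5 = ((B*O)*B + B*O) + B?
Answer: 288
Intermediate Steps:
R(B, O) = -5 + B + B*O + O*B² (R(B, O) = -5 + (((B*O)*B + B*O) + B) = -5 + ((O*B² + B*O) + B) = -5 + ((B*O + O*B²) + B) = -5 + (B + B*O + O*B²) = -5 + B + B*O + O*B²)
f(W, v) = (W + v)/(3 + W)
(f(-5, 2)*(-32))*R(-1, 6) = (((-5 + 2)/(3 - 5))*(-32))*(-5 - 1 - 1*6 + 6*(-1)²) = ((-3/(-2))*(-32))*(-5 - 1 - 6 + 6*1) = (-½*(-3)*(-32))*(-5 - 1 - 6 + 6) = ((3/2)*(-32))*(-6) = -48*(-6) = 288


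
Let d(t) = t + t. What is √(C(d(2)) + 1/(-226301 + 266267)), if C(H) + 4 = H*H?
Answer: √19167413838/39966 ≈ 3.4641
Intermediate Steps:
d(t) = 2*t
C(H) = -4 + H² (C(H) = -4 + H*H = -4 + H²)
√(C(d(2)) + 1/(-226301 + 266267)) = √((-4 + (2*2)²) + 1/(-226301 + 266267)) = √((-4 + 4²) + 1/39966) = √((-4 + 16) + 1/39966) = √(12 + 1/39966) = √(479593/39966) = √19167413838/39966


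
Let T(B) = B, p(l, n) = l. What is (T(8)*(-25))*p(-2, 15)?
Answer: 400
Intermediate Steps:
(T(8)*(-25))*p(-2, 15) = (8*(-25))*(-2) = -200*(-2) = 400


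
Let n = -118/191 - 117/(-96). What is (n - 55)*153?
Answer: -50870511/6112 ≈ -8323.1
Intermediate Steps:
n = 3673/6112 (n = -118*1/191 - 117*(-1/96) = -118/191 + 39/32 = 3673/6112 ≈ 0.60095)
(n - 55)*153 = (3673/6112 - 55)*153 = -332487/6112*153 = -50870511/6112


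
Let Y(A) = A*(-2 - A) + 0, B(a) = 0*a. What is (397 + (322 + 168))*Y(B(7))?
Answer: 0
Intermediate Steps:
B(a) = 0
Y(A) = A*(-2 - A)
(397 + (322 + 168))*Y(B(7)) = (397 + (322 + 168))*(-1*0*(2 + 0)) = (397 + 490)*(-1*0*2) = 887*0 = 0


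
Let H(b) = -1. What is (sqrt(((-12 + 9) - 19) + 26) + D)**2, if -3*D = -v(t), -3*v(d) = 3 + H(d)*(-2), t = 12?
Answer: 169/81 ≈ 2.0864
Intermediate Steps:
v(d) = -5/3 (v(d) = -(3 - 1*(-2))/3 = -(3 + 2)/3 = -1/3*5 = -5/3)
D = -5/9 (D = -(-1)*(-5)/(3*3) = -1/3*5/3 = -5/9 ≈ -0.55556)
(sqrt(((-12 + 9) - 19) + 26) + D)**2 = (sqrt(((-12 + 9) - 19) + 26) - 5/9)**2 = (sqrt((-3 - 19) + 26) - 5/9)**2 = (sqrt(-22 + 26) - 5/9)**2 = (sqrt(4) - 5/9)**2 = (2 - 5/9)**2 = (13/9)**2 = 169/81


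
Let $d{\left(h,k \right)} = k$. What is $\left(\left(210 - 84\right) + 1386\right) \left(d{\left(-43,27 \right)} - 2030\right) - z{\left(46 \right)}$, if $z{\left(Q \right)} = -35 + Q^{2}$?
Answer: $-3030617$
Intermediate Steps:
$\left(\left(210 - 84\right) + 1386\right) \left(d{\left(-43,27 \right)} - 2030\right) - z{\left(46 \right)} = \left(\left(210 - 84\right) + 1386\right) \left(27 - 2030\right) - \left(-35 + 46^{2}\right) = \left(126 + 1386\right) \left(-2003\right) - \left(-35 + 2116\right) = 1512 \left(-2003\right) - 2081 = -3028536 - 2081 = -3030617$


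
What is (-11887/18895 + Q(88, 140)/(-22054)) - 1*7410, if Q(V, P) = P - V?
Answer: -1544043341869/208355165 ≈ -7410.6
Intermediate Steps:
(-11887/18895 + Q(88, 140)/(-22054)) - 1*7410 = (-11887/18895 + (140 - 1*88)/(-22054)) - 1*7410 = (-11887*1/18895 + (140 - 88)*(-1/22054)) - 7410 = (-11887/18895 + 52*(-1/22054)) - 7410 = (-11887/18895 - 26/11027) - 7410 = -131569219/208355165 - 7410 = -1544043341869/208355165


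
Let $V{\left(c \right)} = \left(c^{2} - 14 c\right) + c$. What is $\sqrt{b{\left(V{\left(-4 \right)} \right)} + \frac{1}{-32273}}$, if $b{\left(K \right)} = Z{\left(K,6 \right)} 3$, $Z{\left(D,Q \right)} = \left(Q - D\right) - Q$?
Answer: $\frac{i \sqrt{212475524189}}{32273} \approx 14.283 i$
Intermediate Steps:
$Z{\left(D,Q \right)} = - D$
$V{\left(c \right)} = c^{2} - 13 c$
$b{\left(K \right)} = - 3 K$ ($b{\left(K \right)} = - K 3 = - 3 K$)
$\sqrt{b{\left(V{\left(-4 \right)} \right)} + \frac{1}{-32273}} = \sqrt{- 3 \left(- 4 \left(-13 - 4\right)\right) + \frac{1}{-32273}} = \sqrt{- 3 \left(\left(-4\right) \left(-17\right)\right) - \frac{1}{32273}} = \sqrt{\left(-3\right) 68 - \frac{1}{32273}} = \sqrt{-204 - \frac{1}{32273}} = \sqrt{- \frac{6583693}{32273}} = \frac{i \sqrt{212475524189}}{32273}$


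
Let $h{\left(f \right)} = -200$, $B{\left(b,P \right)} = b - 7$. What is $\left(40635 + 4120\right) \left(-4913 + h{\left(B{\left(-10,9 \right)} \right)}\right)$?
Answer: $-228832315$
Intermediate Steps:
$B{\left(b,P \right)} = -7 + b$ ($B{\left(b,P \right)} = b - 7 = -7 + b$)
$\left(40635 + 4120\right) \left(-4913 + h{\left(B{\left(-10,9 \right)} \right)}\right) = \left(40635 + 4120\right) \left(-4913 - 200\right) = 44755 \left(-5113\right) = -228832315$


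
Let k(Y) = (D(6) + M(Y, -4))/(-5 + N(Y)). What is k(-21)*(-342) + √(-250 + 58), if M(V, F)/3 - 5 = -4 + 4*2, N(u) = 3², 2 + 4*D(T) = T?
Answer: -2394 + 8*I*√3 ≈ -2394.0 + 13.856*I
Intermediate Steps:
D(T) = -½ + T/4
N(u) = 9
M(V, F) = 27 (M(V, F) = 15 + 3*(-4 + 4*2) = 15 + 3*(-4 + 8) = 15 + 3*4 = 15 + 12 = 27)
k(Y) = 7 (k(Y) = ((-½ + (¼)*6) + 27)/(-5 + 9) = ((-½ + 3/2) + 27)/4 = (1 + 27)*(¼) = 28*(¼) = 7)
k(-21)*(-342) + √(-250 + 58) = 7*(-342) + √(-250 + 58) = -2394 + √(-192) = -2394 + 8*I*√3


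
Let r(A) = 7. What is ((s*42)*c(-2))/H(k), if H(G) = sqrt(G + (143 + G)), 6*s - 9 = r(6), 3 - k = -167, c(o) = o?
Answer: -32*sqrt(483)/69 ≈ -10.192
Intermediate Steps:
k = 170 (k = 3 - 1*(-167) = 3 + 167 = 170)
s = 8/3 (s = 3/2 + (1/6)*7 = 3/2 + 7/6 = 8/3 ≈ 2.6667)
H(G) = sqrt(143 + 2*G)
((s*42)*c(-2))/H(k) = (((8/3)*42)*(-2))/(sqrt(143 + 2*170)) = (112*(-2))/(sqrt(143 + 340)) = -224*sqrt(483)/483 = -32*sqrt(483)/69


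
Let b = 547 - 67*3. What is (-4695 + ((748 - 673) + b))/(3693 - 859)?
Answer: -2137/1417 ≈ -1.5081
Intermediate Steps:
b = 346 (b = 547 - 201 = 346)
(-4695 + ((748 - 673) + b))/(3693 - 859) = (-4695 + ((748 - 673) + 346))/(3693 - 859) = (-4695 + (75 + 346))/2834 = (-4695 + 421)*(1/2834) = -4274*1/2834 = -2137/1417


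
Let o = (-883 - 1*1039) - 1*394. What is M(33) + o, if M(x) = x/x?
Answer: -2315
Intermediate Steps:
M(x) = 1
o = -2316 (o = (-883 - 1039) - 394 = -1922 - 394 = -2316)
M(33) + o = 1 - 2316 = -2315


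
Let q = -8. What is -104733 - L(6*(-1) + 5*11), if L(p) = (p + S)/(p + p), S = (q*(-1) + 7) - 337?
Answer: -1466223/14 ≈ -1.0473e+5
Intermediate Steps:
S = -322 (S = (-8*(-1) + 7) - 337 = (8 + 7) - 337 = 15 - 337 = -322)
L(p) = (-322 + p)/(2*p) (L(p) = (p - 322)/(p + p) = (-322 + p)/((2*p)) = (-322 + p)*(1/(2*p)) = (-322 + p)/(2*p))
-104733 - L(6*(-1) + 5*11) = -104733 - (-322 + (6*(-1) + 5*11))/(2*(6*(-1) + 5*11)) = -104733 - (-322 + (-6 + 55))/(2*(-6 + 55)) = -104733 - (-322 + 49)/(2*49) = -104733 - (-273)/(2*49) = -104733 - 1*(-39/14) = -104733 + 39/14 = -1466223/14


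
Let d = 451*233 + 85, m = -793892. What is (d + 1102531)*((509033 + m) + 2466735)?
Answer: 2635049463324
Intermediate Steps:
d = 105168 (d = 105083 + 85 = 105168)
(d + 1102531)*((509033 + m) + 2466735) = (105168 + 1102531)*((509033 - 793892) + 2466735) = 1207699*(-284859 + 2466735) = 1207699*2181876 = 2635049463324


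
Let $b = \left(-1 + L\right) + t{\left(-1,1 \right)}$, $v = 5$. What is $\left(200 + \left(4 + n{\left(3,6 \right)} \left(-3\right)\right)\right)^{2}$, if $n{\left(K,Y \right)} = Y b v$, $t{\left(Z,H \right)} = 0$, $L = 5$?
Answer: $24336$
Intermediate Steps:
$b = 4$ ($b = \left(-1 + 5\right) + 0 = 4 + 0 = 4$)
$n{\left(K,Y \right)} = 20 Y$ ($n{\left(K,Y \right)} = Y 4 \cdot 5 = 4 Y 5 = 20 Y$)
$\left(200 + \left(4 + n{\left(3,6 \right)} \left(-3\right)\right)\right)^{2} = \left(200 + \left(4 + 20 \cdot 6 \left(-3\right)\right)\right)^{2} = \left(200 + \left(4 + 120 \left(-3\right)\right)\right)^{2} = \left(200 + \left(4 - 360\right)\right)^{2} = \left(200 - 356\right)^{2} = \left(-156\right)^{2} = 24336$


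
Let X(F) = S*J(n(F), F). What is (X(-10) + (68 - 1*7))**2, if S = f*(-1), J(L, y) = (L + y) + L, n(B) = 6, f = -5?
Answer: 5041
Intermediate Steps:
J(L, y) = y + 2*L
S = 5 (S = -5*(-1) = 5)
X(F) = 60 + 5*F (X(F) = 5*(F + 2*6) = 5*(F + 12) = 5*(12 + F) = 60 + 5*F)
(X(-10) + (68 - 1*7))**2 = ((60 + 5*(-10)) + (68 - 1*7))**2 = ((60 - 50) + (68 - 7))**2 = (10 + 61)**2 = 71**2 = 5041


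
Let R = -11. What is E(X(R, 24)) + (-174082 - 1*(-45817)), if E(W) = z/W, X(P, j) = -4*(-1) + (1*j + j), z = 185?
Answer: -6669595/52 ≈ -1.2826e+5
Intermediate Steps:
X(P, j) = 4 + 2*j (X(P, j) = 4 + (j + j) = 4 + 2*j)
E(W) = 185/W
E(X(R, 24)) + (-174082 - 1*(-45817)) = 185/(4 + 2*24) + (-174082 - 1*(-45817)) = 185/(4 + 48) + (-174082 + 45817) = 185/52 - 128265 = -6669595/52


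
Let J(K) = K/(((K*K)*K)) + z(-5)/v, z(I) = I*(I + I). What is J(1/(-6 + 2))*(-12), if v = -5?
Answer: -72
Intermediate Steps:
z(I) = 2*I² (z(I) = I*(2*I) = 2*I²)
J(K) = -10 + K⁻² (J(K) = K/(((K*K)*K)) + (2*(-5)²)/(-5) = K/((K²*K)) + (2*25)*(-⅕) = K/(K³) + 50*(-⅕) = K/K³ - 10 = K⁻² - 10 = -10 + K⁻²)
J(1/(-6 + 2))*(-12) = (-10 + (1/(-6 + 2))⁻²)*(-12) = (-10 + (1/(-4))⁻²)*(-12) = (-10 + (-¼)⁻²)*(-12) = (-10 + 16)*(-12) = 6*(-12) = -72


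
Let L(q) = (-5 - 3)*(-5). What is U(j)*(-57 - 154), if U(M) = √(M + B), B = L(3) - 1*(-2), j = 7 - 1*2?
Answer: -211*√47 ≈ -1446.5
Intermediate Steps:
j = 5 (j = 7 - 2 = 5)
L(q) = 40 (L(q) = -8*(-5) = 40)
B = 42 (B = 40 - 1*(-2) = 40 + 2 = 42)
U(M) = √(42 + M) (U(M) = √(M + 42) = √(42 + M))
U(j)*(-57 - 154) = √(42 + 5)*(-57 - 154) = √47*(-211) = -211*√47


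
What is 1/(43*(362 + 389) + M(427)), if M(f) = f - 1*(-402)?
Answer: 1/33122 ≈ 3.0191e-5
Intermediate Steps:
M(f) = 402 + f (M(f) = f + 402 = 402 + f)
1/(43*(362 + 389) + M(427)) = 1/(43*(362 + 389) + (402 + 427)) = 1/(43*751 + 829) = 1/(32293 + 829) = 1/33122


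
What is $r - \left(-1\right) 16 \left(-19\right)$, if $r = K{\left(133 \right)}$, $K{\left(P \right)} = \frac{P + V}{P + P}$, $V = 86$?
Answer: $- \frac{80645}{266} \approx -303.18$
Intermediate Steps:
$K{\left(P \right)} = \frac{86 + P}{2 P}$ ($K{\left(P \right)} = \frac{P + 86}{P + P} = \frac{86 + P}{2 P}$)
$r = \frac{219}{266}$ ($r = \frac{86 + 133}{2 \cdot 133} = \frac{1}{2} \cdot \frac{1}{133} \cdot 219 = \frac{219}{266} \approx 0.82331$)
$r - \left(-1\right) 16 \left(-19\right) = \frac{219}{266} - \left(-1\right) 16 \left(-19\right) = \frac{219}{266} - \left(-16\right) \left(-19\right) = \frac{219}{266} - 304 = - \frac{80645}{266}$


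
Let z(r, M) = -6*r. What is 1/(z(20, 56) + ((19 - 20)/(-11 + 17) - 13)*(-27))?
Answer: 2/471 ≈ 0.0042463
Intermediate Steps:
1/(z(20, 56) + ((19 - 20)/(-11 + 17) - 13)*(-27)) = 1/(-6*20 + ((19 - 20)/(-11 + 17) - 13)*(-27)) = 1/(-120 + (-1/6 - 13)*(-27)) = 1/(-120 - 79/6*(-27)) = 1/(-120 + 711/2) = 1/(471/2) = 2/471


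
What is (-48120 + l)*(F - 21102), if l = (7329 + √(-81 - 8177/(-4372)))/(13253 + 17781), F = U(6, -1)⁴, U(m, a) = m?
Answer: 14788632681153/15517 - 9903*I*√378128815/33920162 ≈ 9.5306e+8 - 5.6771*I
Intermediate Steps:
F = 1296 (F = 6⁴ = 1296)
l = 7329/31034 + I*√378128815/67840324 (l = (7329 + √(-81 - 8177*(-1/4372)))/31034 = (7329 + √(-81 + 8177/4372))*(1/31034) = (7329 + √(-345955/4372))*(1/31034) = (7329 + I*√378128815/2186)*(1/31034) = 7329/31034 + I*√378128815/67840324 ≈ 0.23616 + 0.00028664*I)
(-48120 + l)*(F - 21102) = (-48120 + (7329/31034 + I*√378128815/67840324))*(1296 - 21102) = (-1493348751/31034 + I*√378128815/67840324)*(-19806) = 14788632681153/15517 - 9903*I*√378128815/33920162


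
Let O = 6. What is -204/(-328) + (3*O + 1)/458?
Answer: 6229/9389 ≈ 0.66344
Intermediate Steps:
-204/(-328) + (3*O + 1)/458 = -204/(-328) + (3*6 + 1)/458 = -204*(-1/328) + (18 + 1)*(1/458) = 51/82 + 19*(1/458) = 51/82 + 19/458 = 6229/9389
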